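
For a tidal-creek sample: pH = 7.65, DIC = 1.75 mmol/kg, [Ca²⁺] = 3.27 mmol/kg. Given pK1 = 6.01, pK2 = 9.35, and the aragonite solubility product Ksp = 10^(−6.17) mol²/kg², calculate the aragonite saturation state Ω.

α₂ = 1 / (1 + [H⁺]/K2 + [H⁺]²/(K1K2)) = 1 / (1 + 10^+1.70 + 10^+0.06)
   = 1 / (1 + 50.119 + 1.1482) = 1/52.267 = 0.01913
[CO3²⁻] = α₂ × DIC = 0.01913 × 1.75 = 0.03348 mmol/kg
Ksp = 10^(−6.17) = 6.761×10^-7
Ω = [Ca²⁺][CO3²⁻]/Ksp = (3.27×10^-3)(3.348×10^-5) / 6.761×10^-7 = 0.162

Ω = 0.162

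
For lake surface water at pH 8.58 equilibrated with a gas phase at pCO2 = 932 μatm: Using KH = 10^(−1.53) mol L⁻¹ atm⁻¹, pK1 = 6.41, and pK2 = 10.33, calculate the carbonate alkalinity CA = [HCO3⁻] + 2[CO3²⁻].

CA = 4.21 mmol/L

[CO2*] = KH · pCO2 = 10^(−1.53) × 932×10^-6 = 2.751×10^-5 mol/L
α₀ = 1/(1 + K1/[H⁺] + K1K2/[H⁺]²) = 1/(1 + 10^+2.17 + 10^+0.42) = 0.006599
DIC = [CO2*]/α₀ = 2.751×10^-5 / 0.006599 = 4.168 mmol/L
CA = (α₁ + 2α₂)·DIC = (0.9760 + 2×0.01736) × 4.168 = 4.21 mmol/L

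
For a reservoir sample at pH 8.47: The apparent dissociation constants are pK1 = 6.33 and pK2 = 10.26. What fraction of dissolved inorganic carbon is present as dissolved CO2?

α₀ = 0.00708

α₀ = 1 / (1 + K1/[H⁺] + K1K2/[H⁺]²) = 1 / (1 + 10^+2.14 + 10^+0.35)
   = 1 / (1 + 138.04 + 2.2387) = 1/141.28 = 0.007078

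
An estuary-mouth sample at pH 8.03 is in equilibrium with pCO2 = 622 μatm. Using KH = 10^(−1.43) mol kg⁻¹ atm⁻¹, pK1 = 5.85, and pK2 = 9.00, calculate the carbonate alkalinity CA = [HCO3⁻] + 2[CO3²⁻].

[CO2*] = KH · pCO2 = 10^(−1.43) × 622×10^-6 = 2.311×10^-5 mol/kg
α₀ = 1/(1 + K1/[H⁺] + K1K2/[H⁺]²) = 1/(1 + 10^+2.18 + 10^+1.21) = 0.005932
DIC = [CO2*]/α₀ = 2.311×10^-5 / 0.005932 = 3.896 mmol/kg
CA = (α₁ + 2α₂)·DIC = (0.8979 + 2×0.09621) × 3.896 = 4.25 mmol/kg

CA = 4.25 mmol/kg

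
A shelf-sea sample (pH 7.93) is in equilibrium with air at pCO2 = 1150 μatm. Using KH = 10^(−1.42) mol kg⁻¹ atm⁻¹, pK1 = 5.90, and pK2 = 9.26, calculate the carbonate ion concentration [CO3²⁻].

[CO2*] = KH · pCO2 = 10^(−1.42) × 1150×10^-6 = 4.372×10^-5 mol/kg
α₀ = 1/(1 + K1/[H⁺] + K1K2/[H⁺]²) = 1/(1 + 10^+2.03 + 10^+0.70) = 0.008837
DIC = [CO2*]/α₀ = 4.372×10^-5 / 0.008837 = 4.948 mmol/kg
[CO3²⁻] = α₂·DIC; α₂ = 0.04429, so [CO3²⁻] = 0.04429 × 4.948 = 0.219 mmol/kg

[CO3²⁻] = 0.219 mmol/kg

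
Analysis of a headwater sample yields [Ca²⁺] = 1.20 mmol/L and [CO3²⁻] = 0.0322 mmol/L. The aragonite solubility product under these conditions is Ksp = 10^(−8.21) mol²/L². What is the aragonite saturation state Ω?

Ksp = 10^(−8.21) = 6.166×10^-9
Ω = [Ca²⁺][CO3²⁻]/Ksp = (1.20×10^-3)(0.0322×10^-3) / 6.166×10^-9 = 6.27

Ω = 6.27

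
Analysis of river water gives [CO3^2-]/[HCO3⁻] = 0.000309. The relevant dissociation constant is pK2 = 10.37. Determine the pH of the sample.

pH = 6.86

From K2 = [H⁺][CO3^2-]/[HCO3⁻]:  pH = pK2 + log₁₀([CO3^2-]/[HCO3⁻])
log₁₀(0.000309) = -3.510
pH = 10.37 + (-3.510) = 6.86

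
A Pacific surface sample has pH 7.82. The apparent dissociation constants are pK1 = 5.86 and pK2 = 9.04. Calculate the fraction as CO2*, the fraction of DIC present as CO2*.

α₀ = 0.0102

α₀ = 1 / (1 + K1/[H⁺] + K1K2/[H⁺]²) = 1 / (1 + 10^+1.96 + 10^+0.74)
   = 1 / (1 + 91.201 + 5.4954) = 1/97.696 = 0.01024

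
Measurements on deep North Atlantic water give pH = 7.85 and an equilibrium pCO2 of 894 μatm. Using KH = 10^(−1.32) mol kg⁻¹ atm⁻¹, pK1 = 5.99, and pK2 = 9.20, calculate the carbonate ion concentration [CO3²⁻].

[CO2*] = KH · pCO2 = 10^(−1.32) × 894×10^-6 = 4.279×10^-5 mol/kg
α₀ = 1/(1 + K1/[H⁺] + K1K2/[H⁺]²) = 1/(1 + 10^+1.86 + 10^+0.51) = 0.01304
DIC = [CO2*]/α₀ = 4.279×10^-5 / 0.01304 = 3.281 mmol/kg
[CO3²⁻] = α₂·DIC; α₂ = 0.04220, so [CO3²⁻] = 0.04220 × 3.281 = 0.138 mmol/kg

[CO3²⁻] = 0.138 mmol/kg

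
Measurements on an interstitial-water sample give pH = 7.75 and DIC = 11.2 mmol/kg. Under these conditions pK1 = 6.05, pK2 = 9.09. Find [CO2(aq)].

α₀ = 1 / (1 + K1/[H⁺] + K1K2/[H⁺]²) = 1 / (1 + 10^+1.70 + 10^+0.36)
   = 1 / (1 + 50.119 + 2.2909) = 1/53.410 = 0.01872
[CO2*] = α₀ × DIC = 0.01872 × 11.2 = 0.210 mmol/kg

[CO2*] = 0.210 mmol/kg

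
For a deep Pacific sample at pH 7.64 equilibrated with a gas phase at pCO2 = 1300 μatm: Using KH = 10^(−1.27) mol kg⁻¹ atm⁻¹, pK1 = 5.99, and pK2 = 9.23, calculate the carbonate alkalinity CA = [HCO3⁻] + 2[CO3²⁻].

[CO2*] = KH · pCO2 = 10^(−1.27) × 1300×10^-6 = 6.981×10^-5 mol/kg
α₀ = 1/(1 + K1/[H⁺] + K1K2/[H⁺]²) = 1/(1 + 10^+1.65 + 10^+0.06) = 0.02136
DIC = [CO2*]/α₀ = 6.981×10^-5 / 0.02136 = 3.268 mmol/kg
CA = (α₁ + 2α₂)·DIC = (0.9541 + 2×0.02452) × 3.268 = 3.28 mmol/kg

CA = 3.28 mmol/kg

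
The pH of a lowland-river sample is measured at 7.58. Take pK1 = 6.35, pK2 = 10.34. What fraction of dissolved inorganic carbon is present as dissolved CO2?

α₀ = 1 / (1 + K1/[H⁺] + K1K2/[H⁺]²) = 1 / (1 + 10^+1.23 + 10^-1.53)
   = 1 / (1 + 16.982 + 0.029512) = 1/18.012 = 0.05552

α₀ = 0.0555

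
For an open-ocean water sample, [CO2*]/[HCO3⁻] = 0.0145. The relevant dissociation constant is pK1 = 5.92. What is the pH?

pH = 7.76

From K1 = [H⁺][HCO3⁻]/[CO2*]:  pH = pK1 − log₁₀([CO2*]/[HCO3⁻])
log₁₀(0.0145) = -1.839
pH = 5.92 − (-1.839) = 7.76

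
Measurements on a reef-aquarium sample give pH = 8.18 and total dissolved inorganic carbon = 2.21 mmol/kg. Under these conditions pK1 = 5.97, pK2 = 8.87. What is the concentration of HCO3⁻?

α₁ = 1 / (1 + [H⁺]/K1 + K2/[H⁺]) = 1 / (1 + 10^-2.21 + 10^-0.69)
   = 1 / (1 + 0.0061660 + 0.20417) = 1/1.2103 = 0.8262
[HCO3⁻] = α₁ × DIC = 0.8262 × 2.21 = 1.83 mmol/kg

[HCO3⁻] = 1.83 mmol/kg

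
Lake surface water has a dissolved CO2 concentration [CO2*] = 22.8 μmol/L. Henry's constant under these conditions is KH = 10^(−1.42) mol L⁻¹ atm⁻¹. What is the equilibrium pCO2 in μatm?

KH = 10^(−1.42) = 3.802×10^-2 mol L⁻¹ atm⁻¹
pCO2 = [CO2*]/KH = 22.8×10^-6 / 3.802×10^-2 = 6.00×10^-4 atm = 600 μatm

pCO2 = 600 μatm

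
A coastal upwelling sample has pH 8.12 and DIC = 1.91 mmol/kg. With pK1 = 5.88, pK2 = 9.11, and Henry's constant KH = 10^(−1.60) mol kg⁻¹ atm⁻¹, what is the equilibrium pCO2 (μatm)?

pCO2 = 395 μatm

α₀ = 1 / (1 + K1/[H⁺] + K1K2/[H⁺]²) = 1 / (1 + 10^+2.24 + 10^+1.25)
   = 1 / (1 + 173.78 + 17.783) = 1/192.56 = 0.005193
[CO2*] = α₀ × DIC = 0.005193 × 1.91 = 0.009919 mmol/kg = 9.919 μmol/kg
pCO2 = [CO2*]/KH = 9.919×10^-6 / 2.512×10^-2 = 395 μatm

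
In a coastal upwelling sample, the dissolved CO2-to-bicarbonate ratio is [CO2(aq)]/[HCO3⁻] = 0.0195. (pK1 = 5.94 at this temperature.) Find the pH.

From K1 = [H⁺][HCO3⁻]/[CO2(aq)]:  pH = pK1 − log₁₀([CO2(aq)]/[HCO3⁻])
log₁₀(0.0195) = -1.710
pH = 5.94 − (-1.710) = 7.65

pH = 7.65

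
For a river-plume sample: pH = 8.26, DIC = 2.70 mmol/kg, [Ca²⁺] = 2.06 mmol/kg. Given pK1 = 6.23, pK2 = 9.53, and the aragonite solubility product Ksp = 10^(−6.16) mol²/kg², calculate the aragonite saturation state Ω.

Ω = 0.406

α₂ = 1 / (1 + [H⁺]/K2 + [H⁺]²/(K1K2)) = 1 / (1 + 10^+1.27 + 10^-0.76)
   = 1 / (1 + 18.621 + 0.17378) = 1/19.795 = 0.05052
[CO3²⁻] = α₂ × DIC = 0.05052 × 2.70 = 0.1364 mmol/kg
Ksp = 10^(−6.16) = 6.918×10^-7
Ω = [Ca²⁺][CO3²⁻]/Ksp = (2.06×10^-3)(1.364×10^-4) / 6.918×10^-7 = 0.406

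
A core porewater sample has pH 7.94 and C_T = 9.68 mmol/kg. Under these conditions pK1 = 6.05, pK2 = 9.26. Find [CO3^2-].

α₂ = 1 / (1 + [H⁺]/K2 + [H⁺]²/(K1K2)) = 1 / (1 + 10^+1.32 + 10^-0.57)
   = 1 / (1 + 20.893 + 0.26915) = 1/22.162 = 0.04512
[CO3²⁻] = α₂ × DIC = 0.04512 × 9.68 = 0.437 mmol/kg

[CO3²⁻] = 0.437 mmol/kg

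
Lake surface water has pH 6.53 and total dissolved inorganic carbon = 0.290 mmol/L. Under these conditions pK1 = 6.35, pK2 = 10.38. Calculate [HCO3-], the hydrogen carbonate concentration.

[HCO3⁻] = 0.175 mmol/L

α₁ = 1 / (1 + [H⁺]/K1 + K2/[H⁺]) = 1 / (1 + 10^-0.18 + 10^-3.85)
   = 1 / (1 + 0.66069 + 0.00014125) = 1/1.6608 = 0.6021
[HCO3⁻] = α₁ × DIC = 0.6021 × 0.290 = 0.175 mmol/L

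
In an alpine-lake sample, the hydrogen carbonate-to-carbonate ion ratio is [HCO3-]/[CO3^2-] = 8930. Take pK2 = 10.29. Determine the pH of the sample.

From K2 = [H⁺][CO3^2-]/[HCO3-]:  pH = pK2 − log₁₀([HCO3-]/[CO3^2-])
log₁₀(8930) = +3.951
pH = 10.29 − (+3.951) = 6.34

pH = 6.34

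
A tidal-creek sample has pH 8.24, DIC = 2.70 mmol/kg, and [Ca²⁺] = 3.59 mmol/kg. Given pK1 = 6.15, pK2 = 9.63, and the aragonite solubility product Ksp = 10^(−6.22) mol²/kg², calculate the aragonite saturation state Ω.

α₂ = 1 / (1 + [H⁺]/K2 + [H⁺]²/(K1K2)) = 1 / (1 + 10^+1.39 + 10^-0.70)
   = 1 / (1 + 24.547 + 0.19953) = 1/25.747 = 0.03884
[CO3²⁻] = α₂ × DIC = 0.03884 × 2.70 = 0.1049 mmol/kg
Ksp = 10^(−6.22) = 6.026×10^-7
Ω = [Ca²⁺][CO3²⁻]/Ksp = (3.59×10^-3)(1.049×10^-4) / 6.026×10^-7 = 0.625

Ω = 0.625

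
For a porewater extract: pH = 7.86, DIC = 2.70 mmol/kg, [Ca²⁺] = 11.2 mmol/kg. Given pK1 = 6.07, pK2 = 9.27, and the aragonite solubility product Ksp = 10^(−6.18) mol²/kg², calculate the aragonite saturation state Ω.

α₂ = 1 / (1 + [H⁺]/K2 + [H⁺]²/(K1K2)) = 1 / (1 + 10^+1.41 + 10^-0.38)
   = 1 / (1 + 25.704 + 0.41687) = 1/27.121 = 0.03687
[CO3²⁻] = α₂ × DIC = 0.03687 × 2.70 = 0.09955 mmol/kg
Ksp = 10^(−6.18) = 6.607×10^-7
Ω = [Ca²⁺][CO3²⁻]/Ksp = (11.2×10^-3)(9.955×10^-5) / 6.607×10^-7 = 1.69

Ω = 1.69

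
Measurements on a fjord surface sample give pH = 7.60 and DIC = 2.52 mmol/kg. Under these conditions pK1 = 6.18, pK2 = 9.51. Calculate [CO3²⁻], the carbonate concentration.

α₂ = 1 / (1 + [H⁺]/K2 + [H⁺]²/(K1K2)) = 1 / (1 + 10^+1.91 + 10^+0.49)
   = 1 / (1 + 81.283 + 3.0903) = 1/85.373 = 0.01171
[CO3²⁻] = α₂ × DIC = 0.01171 × 2.52 = 0.0295 mmol/kg

[CO3²⁻] = 0.0295 mmol/kg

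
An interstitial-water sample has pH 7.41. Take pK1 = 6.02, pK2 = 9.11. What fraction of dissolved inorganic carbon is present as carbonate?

α₂ = 0.0188

α₂ = 1 / (1 + [H⁺]/K2 + [H⁺]²/(K1K2)) = 1 / (1 + 10^+1.70 + 10^+0.31)
   = 1 / (1 + 50.119 + 2.0417) = 1/53.160 = 0.01881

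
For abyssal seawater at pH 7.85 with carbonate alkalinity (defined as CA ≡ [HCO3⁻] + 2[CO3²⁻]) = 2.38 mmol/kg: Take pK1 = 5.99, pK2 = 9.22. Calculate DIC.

DIC = 2.32 mmol/kg

CA = [HCO3⁻] + 2[CO3²⁻] = (α₁ + 2α₂)·DIC
At pH 7.85: [H⁺]/K1 = 10^-1.86 = 0.013804, K2/[H⁺] = 10^-1.37 = 0.042658
α₁ = 1/(1 + 0.013804 + 0.042658) = 1/1.0565 = 0.9466; α₂ = α₁·K2/[H⁺] = 0.04038
α₁ + 2α₂ = 1.0273
DIC = CA / (α₁ + 2α₂) = 2.38 / 1.0273 = 2.32 mmol/kg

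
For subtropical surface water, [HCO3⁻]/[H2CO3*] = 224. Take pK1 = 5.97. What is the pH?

From K1 = [H⁺][HCO3⁻]/[H2CO3*]:  pH = pK1 + log₁₀([HCO3⁻]/[H2CO3*])
log₁₀(224) = +2.350
pH = 5.97 + (+2.350) = 8.32

pH = 8.32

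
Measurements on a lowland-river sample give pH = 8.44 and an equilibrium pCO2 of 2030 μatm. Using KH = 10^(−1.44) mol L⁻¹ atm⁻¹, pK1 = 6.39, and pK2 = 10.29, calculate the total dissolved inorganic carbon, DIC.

[CO2*] = KH · pCO2 = 10^(−1.44) × 2030×10^-6 = 7.370×10^-5 mol/L
α₀ = 1/(1 + K1/[H⁺] + K1K2/[H⁺]²) = 1/(1 + 10^+2.05 + 10^+0.20) = 0.008712
DIC = [CO2*]/α₀ = 7.370×10^-5 / 0.008712 = 8.46 mmol/L

DIC = 8.46 mmol/L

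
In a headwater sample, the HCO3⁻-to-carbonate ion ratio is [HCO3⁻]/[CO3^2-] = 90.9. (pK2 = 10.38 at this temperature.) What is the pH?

From K2 = [H⁺][CO3^2-]/[HCO3⁻]:  pH = pK2 − log₁₀([HCO3⁻]/[CO3^2-])
log₁₀(90.9) = +1.959
pH = 10.38 − (+1.959) = 8.42

pH = 8.42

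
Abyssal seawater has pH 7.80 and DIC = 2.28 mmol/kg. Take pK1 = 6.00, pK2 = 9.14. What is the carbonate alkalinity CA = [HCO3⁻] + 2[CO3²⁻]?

CA = 2.34 mmol/kg

CA = [HCO3⁻] + 2[CO3²⁻] = (α₁ + 2α₂)·DIC
At pH 7.80: [H⁺]/K1 = 10^-1.80 = 0.015849, K2/[H⁺] = 10^-1.34 = 0.045709
α₁ = 1/(1 + 0.015849 + 0.045709) = 1/1.0616 = 0.9420; α₂ = α₁·K2/[H⁺] = 0.04306
α₁ + 2α₂ = 1.0281
CA = 1.0281 × 2.28 = 2.34 mmol/kg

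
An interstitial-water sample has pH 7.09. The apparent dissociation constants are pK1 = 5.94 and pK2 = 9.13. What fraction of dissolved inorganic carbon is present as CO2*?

α₀ = 1 / (1 + K1/[H⁺] + K1K2/[H⁺]²) = 1 / (1 + 10^+1.15 + 10^-0.89)
   = 1 / (1 + 14.125 + 0.12882) = 1/15.254 = 0.06556

α₀ = 0.0656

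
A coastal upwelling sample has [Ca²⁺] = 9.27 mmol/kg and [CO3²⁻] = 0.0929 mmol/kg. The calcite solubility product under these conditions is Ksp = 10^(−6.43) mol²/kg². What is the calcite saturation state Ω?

Ω = 2.32

Ksp = 10^(−6.43) = 3.715×10^-7
Ω = [Ca²⁺][CO3²⁻]/Ksp = (9.27×10^-3)(0.0929×10^-3) / 3.715×10^-7 = 2.32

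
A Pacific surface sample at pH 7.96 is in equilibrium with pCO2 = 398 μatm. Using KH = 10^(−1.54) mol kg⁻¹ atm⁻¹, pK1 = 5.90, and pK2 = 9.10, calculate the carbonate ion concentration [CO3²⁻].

[CO2*] = KH · pCO2 = 10^(−1.54) × 398×10^-6 = 1.148×10^-5 mol/kg
α₀ = 1/(1 + K1/[H⁺] + K1K2/[H⁺]²) = 1/(1 + 10^+2.06 + 10^+0.92) = 0.008056
DIC = [CO2*]/α₀ = 1.148×10^-5 / 0.008056 = 1.425 mmol/kg
[CO3²⁻] = α₂·DIC; α₂ = 0.06701, so [CO3²⁻] = 0.06701 × 1.425 = 0.0955 mmol/kg

[CO3²⁻] = 0.0955 mmol/kg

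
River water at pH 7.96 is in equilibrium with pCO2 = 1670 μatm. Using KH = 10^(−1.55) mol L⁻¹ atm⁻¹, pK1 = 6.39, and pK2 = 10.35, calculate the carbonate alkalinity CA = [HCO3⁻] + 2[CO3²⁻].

CA = 1.76 mmol/L

[CO2*] = KH · pCO2 = 10^(−1.55) × 1670×10^-6 = 4.707×10^-5 mol/L
α₀ = 1/(1 + K1/[H⁺] + K1K2/[H⁺]²) = 1/(1 + 10^+1.57 + 10^-0.82) = 0.02611
DIC = [CO2*]/α₀ = 4.707×10^-5 / 0.02611 = 1.803 mmol/L
CA = (α₁ + 2α₂)·DIC = (0.9699 + 2×0.003951) × 1.803 = 1.76 mmol/L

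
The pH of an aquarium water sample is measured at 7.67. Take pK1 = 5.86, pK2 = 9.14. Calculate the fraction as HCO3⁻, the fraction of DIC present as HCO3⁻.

α₁ = 1 / (1 + [H⁺]/K1 + K2/[H⁺]) = 1 / (1 + 10^-1.81 + 10^-1.47)
   = 1 / (1 + 0.015488 + 0.033884) = 1/1.0494 = 0.9530

α₁ = 0.953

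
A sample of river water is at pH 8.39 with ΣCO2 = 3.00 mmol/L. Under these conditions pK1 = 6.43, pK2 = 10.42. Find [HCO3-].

[HCO3⁻] = 2.94 mmol/L

α₁ = 1 / (1 + [H⁺]/K1 + K2/[H⁺]) = 1 / (1 + 10^-1.96 + 10^-2.03)
   = 1 / (1 + 0.010965 + 0.0093325) = 1/1.0203 = 0.9801
[HCO3⁻] = α₁ × DIC = 0.9801 × 3.00 = 2.94 mmol/L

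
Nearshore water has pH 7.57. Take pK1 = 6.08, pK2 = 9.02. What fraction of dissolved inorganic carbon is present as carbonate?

α₂ = 0.0332

α₂ = 1 / (1 + [H⁺]/K2 + [H⁺]²/(K1K2)) = 1 / (1 + 10^+1.45 + 10^-0.04)
   = 1 / (1 + 28.184 + 0.91201) = 1/30.096 = 0.03323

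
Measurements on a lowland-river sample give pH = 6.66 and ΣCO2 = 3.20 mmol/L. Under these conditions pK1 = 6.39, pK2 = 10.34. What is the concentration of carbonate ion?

[CO3²⁻] = 0.435 μmol/L

α₂ = 1 / (1 + [H⁺]/K2 + [H⁺]²/(K1K2)) = 1 / (1 + 10^+3.68 + 10^+3.41)
   = 1 / (1 + 4786.3 + 2570.4) = 1/7357.7 = 0.0001359
[CO3²⁻] = α₂ × DIC = 0.0001359 × 3.20 = 0.000435 mmol/L = 0.435 μmol/L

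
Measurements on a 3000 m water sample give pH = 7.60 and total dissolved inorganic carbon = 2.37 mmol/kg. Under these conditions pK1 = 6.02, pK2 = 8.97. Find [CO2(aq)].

α₀ = 1 / (1 + K1/[H⁺] + K1K2/[H⁺]²) = 1 / (1 + 10^+1.58 + 10^+0.21)
   = 1 / (1 + 38.019 + 1.6218) = 1/40.641 = 0.02461
[CO2*] = α₀ × DIC = 0.02461 × 2.37 = 0.0583 mmol/kg

[CO2*] = 0.0583 mmol/kg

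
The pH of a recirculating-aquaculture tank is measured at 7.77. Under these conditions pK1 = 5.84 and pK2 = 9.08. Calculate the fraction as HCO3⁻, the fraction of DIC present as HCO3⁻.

α₁ = 0.943

α₁ = 1 / (1 + [H⁺]/K1 + K2/[H⁺]) = 1 / (1 + 10^-1.93 + 10^-1.31)
   = 1 / (1 + 0.011749 + 0.048978) = 1/1.0607 = 0.9427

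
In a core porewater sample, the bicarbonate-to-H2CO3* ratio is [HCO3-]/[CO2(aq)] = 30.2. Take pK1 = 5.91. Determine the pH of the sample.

From K1 = [H⁺][HCO3-]/[CO2(aq)]:  pH = pK1 + log₁₀([HCO3-]/[CO2(aq)])
log₁₀(30.2) = +1.480
pH = 5.91 + (+1.480) = 7.39

pH = 7.39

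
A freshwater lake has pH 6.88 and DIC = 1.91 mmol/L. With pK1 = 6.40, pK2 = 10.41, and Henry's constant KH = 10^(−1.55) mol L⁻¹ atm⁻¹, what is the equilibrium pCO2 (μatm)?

α₀ = 1 / (1 + K1/[H⁺] + K1K2/[H⁺]²) = 1 / (1 + 10^+0.48 + 10^-3.05)
   = 1 / (1 + 3.0200 + 0.00089125) = 1/4.0208 = 0.2487
[CO2*] = α₀ × DIC = 0.2487 × 1.91 = 0.4750 mmol/L
pCO2 = [CO2*]/KH = 4.750×10^-4 / 2.818×10^-2 = 1.69×10^4 μatm

pCO2 = 1.69×10^4 μatm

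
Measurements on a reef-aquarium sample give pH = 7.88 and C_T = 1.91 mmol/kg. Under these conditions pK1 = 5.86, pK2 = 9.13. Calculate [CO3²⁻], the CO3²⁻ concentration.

[CO3²⁻] = 0.101 mmol/kg

α₂ = 1 / (1 + [H⁺]/K2 + [H⁺]²/(K1K2)) = 1 / (1 + 10^+1.25 + 10^-0.77)
   = 1 / (1 + 17.783 + 0.16982) = 1/18.953 = 0.05276
[CO3²⁻] = α₂ × DIC = 0.05276 × 1.91 = 0.101 mmol/kg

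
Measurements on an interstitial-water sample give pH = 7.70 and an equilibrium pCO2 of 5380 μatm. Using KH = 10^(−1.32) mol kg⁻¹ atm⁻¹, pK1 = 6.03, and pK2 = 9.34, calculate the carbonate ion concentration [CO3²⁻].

[CO2*] = KH · pCO2 = 10^(−1.32) × 5380×10^-6 = 2.575×10^-4 mol/kg
α₀ = 1/(1 + K1/[H⁺] + K1K2/[H⁺]²) = 1/(1 + 10^+1.67 + 10^+0.03) = 0.02047
DIC = [CO2*]/α₀ = 2.575×10^-4 / 0.02047 = 12.58 mmol/kg
[CO3²⁻] = α₂·DIC; α₂ = 0.02194, so [CO3²⁻] = 0.02194 × 12.58 = 0.276 mmol/kg

[CO3²⁻] = 0.276 mmol/kg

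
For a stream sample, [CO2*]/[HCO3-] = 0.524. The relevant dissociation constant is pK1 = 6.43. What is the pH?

From K1 = [H⁺][HCO3-]/[CO2*]:  pH = pK1 − log₁₀([CO2*]/[HCO3-])
log₁₀(0.524) = -0.281
pH = 6.43 − (-0.281) = 6.71

pH = 6.71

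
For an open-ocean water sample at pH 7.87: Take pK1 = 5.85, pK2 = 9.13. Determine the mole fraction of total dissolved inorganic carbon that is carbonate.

α₂ = 1 / (1 + [H⁺]/K2 + [H⁺]²/(K1K2)) = 1 / (1 + 10^+1.26 + 10^-0.76)
   = 1 / (1 + 18.197 + 0.17378) = 1/19.371 = 0.05162

α₂ = 0.0516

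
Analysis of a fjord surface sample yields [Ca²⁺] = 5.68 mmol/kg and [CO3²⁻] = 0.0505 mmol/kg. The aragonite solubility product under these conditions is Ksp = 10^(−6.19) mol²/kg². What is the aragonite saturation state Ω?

Ksp = 10^(−6.19) = 6.457×10^-7
Ω = [Ca²⁺][CO3²⁻]/Ksp = (5.68×10^-3)(0.0505×10^-3) / 6.457×10^-7 = 0.444

Ω = 0.444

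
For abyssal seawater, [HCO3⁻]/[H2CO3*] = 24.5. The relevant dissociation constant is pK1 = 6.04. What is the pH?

pH = 7.43

From K1 = [H⁺][HCO3⁻]/[H2CO3*]:  pH = pK1 + log₁₀([HCO3⁻]/[H2CO3*])
log₁₀(24.5) = +1.389
pH = 6.04 + (+1.389) = 7.43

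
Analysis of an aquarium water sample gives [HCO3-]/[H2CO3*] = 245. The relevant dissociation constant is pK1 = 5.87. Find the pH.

pH = 8.26

From K1 = [H⁺][HCO3-]/[H2CO3*]:  pH = pK1 + log₁₀([HCO3-]/[H2CO3*])
log₁₀(245) = +2.389
pH = 5.87 + (+2.389) = 8.26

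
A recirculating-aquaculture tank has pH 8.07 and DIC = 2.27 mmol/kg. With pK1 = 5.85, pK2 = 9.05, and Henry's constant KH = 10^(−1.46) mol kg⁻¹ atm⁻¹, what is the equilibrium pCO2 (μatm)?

pCO2 = 355 μatm

α₀ = 1 / (1 + K1/[H⁺] + K1K2/[H⁺]²) = 1 / (1 + 10^+2.22 + 10^+1.24)
   = 1 / (1 + 165.96 + 17.378) = 1/184.34 = 0.005425
[CO2*] = α₀ × DIC = 0.005425 × 2.27 = 0.01231 mmol/kg = 12.31 μmol/kg
pCO2 = [CO2*]/KH = 1.231×10^-5 / 3.467×10^-2 = 355 μatm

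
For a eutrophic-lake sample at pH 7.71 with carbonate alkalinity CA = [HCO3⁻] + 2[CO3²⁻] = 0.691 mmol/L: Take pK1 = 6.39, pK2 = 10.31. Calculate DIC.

CA = [HCO3⁻] + 2[CO3²⁻] = (α₁ + 2α₂)·DIC
At pH 7.71: [H⁺]/K1 = 10^-1.32 = 0.047863, K2/[H⁺] = 10^-2.60 = 0.0025119
α₁ = 1/(1 + 0.047863 + 0.0025119) = 1/1.0504 = 0.9520; α₂ = α₁·K2/[H⁺] = 0.002391
α₁ + 2α₂ = 0.9568
DIC = CA / (α₁ + 2α₂) = 0.691 / 0.9568 = 0.722 mmol/L

DIC = 0.722 mmol/L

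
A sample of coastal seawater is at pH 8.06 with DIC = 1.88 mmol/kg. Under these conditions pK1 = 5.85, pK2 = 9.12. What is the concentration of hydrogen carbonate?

α₁ = 1 / (1 + [H⁺]/K1 + K2/[H⁺]) = 1 / (1 + 10^-2.21 + 10^-1.06)
   = 1 / (1 + 0.0061660 + 0.087096) = 1/1.0933 = 0.9147
[HCO3⁻] = α₁ × DIC = 0.9147 × 1.88 = 1.72 mmol/kg

[HCO3⁻] = 1.72 mmol/kg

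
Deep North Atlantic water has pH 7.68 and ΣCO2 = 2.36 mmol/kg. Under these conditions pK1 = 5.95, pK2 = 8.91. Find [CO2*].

α₀ = 1 / (1 + K1/[H⁺] + K1K2/[H⁺]²) = 1 / (1 + 10^+1.73 + 10^+0.50)
   = 1 / (1 + 53.703 + 3.1623) = 1/57.865 = 0.01728
[CO2*] = α₀ × DIC = 0.01728 × 2.36 = 0.0408 mmol/kg

[CO2*] = 0.0408 mmol/kg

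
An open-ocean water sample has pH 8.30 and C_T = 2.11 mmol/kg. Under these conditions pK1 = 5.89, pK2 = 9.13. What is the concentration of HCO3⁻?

α₁ = 1 / (1 + [H⁺]/K1 + K2/[H⁺]) = 1 / (1 + 10^-2.41 + 10^-0.83)
   = 1 / (1 + 0.0038905 + 0.14791) = 1/1.1518 = 0.8682
[HCO3⁻] = α₁ × DIC = 0.8682 × 2.11 = 1.83 mmol/kg

[HCO3⁻] = 1.83 mmol/kg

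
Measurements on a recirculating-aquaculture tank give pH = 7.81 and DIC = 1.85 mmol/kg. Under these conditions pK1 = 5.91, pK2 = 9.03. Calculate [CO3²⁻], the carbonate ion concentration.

[CO3²⁻] = 0.104 mmol/kg

α₂ = 1 / (1 + [H⁺]/K2 + [H⁺]²/(K1K2)) = 1 / (1 + 10^+1.22 + 10^-0.68)
   = 1 / (1 + 16.596 + 0.20893) = 1/17.805 = 0.05616
[CO3²⁻] = α₂ × DIC = 0.05616 × 1.85 = 0.104 mmol/kg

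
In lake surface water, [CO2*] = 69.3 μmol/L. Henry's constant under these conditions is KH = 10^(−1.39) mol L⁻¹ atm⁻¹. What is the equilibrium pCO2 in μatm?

KH = 10^(−1.39) = 4.074×10^-2 mol L⁻¹ atm⁻¹
pCO2 = [CO2*]/KH = 69.3×10^-6 / 4.074×10^-2 = 1.70×10^-3 atm = 1700 μatm

pCO2 = 1700 μatm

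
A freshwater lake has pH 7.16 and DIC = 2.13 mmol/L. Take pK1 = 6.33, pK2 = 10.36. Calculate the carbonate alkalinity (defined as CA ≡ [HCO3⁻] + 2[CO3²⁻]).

CA = [HCO3⁻] + 2[CO3²⁻] = (α₁ + 2α₂)·DIC
At pH 7.16: [H⁺]/K1 = 10^-0.83 = 0.14791, K2/[H⁺] = 10^-3.20 = 0.00063096
α₁ = 1/(1 + 0.14791 + 0.00063096) = 1/1.1485 = 0.8707; α₂ = α₁·K2/[H⁺] = 0.0005494
α₁ + 2α₂ = 0.8718
CA = 0.8718 × 2.13 = 1.86 mmol/L

CA = 1.86 mmol/L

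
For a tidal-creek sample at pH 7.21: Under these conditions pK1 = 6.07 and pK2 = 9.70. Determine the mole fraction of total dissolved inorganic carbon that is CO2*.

α₀ = 0.0673

α₀ = 1 / (1 + K1/[H⁺] + K1K2/[H⁺]²) = 1 / (1 + 10^+1.14 + 10^-1.35)
   = 1 / (1 + 13.804 + 0.044668) = 1/14.849 = 0.06735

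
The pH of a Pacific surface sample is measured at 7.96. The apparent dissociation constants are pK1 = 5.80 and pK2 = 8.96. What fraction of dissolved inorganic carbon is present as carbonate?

α₂ = 0.0903

α₂ = 1 / (1 + [H⁺]/K2 + [H⁺]²/(K1K2)) = 1 / (1 + 10^+1.00 + 10^-1.16)
   = 1 / (1 + 10.000 + 0.069183) = 1/11.069 = 0.09034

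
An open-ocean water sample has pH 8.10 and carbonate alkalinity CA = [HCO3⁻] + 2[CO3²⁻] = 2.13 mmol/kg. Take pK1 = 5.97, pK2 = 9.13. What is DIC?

DIC = 1.98 mmol/kg

CA = [HCO3⁻] + 2[CO3²⁻] = (α₁ + 2α₂)·DIC
At pH 8.10: [H⁺]/K1 = 10^-2.13 = 0.0074131, K2/[H⁺] = 10^-1.03 = 0.093325
α₁ = 1/(1 + 0.0074131 + 0.093325) = 1/1.1007 = 0.9085; α₂ = α₁·K2/[H⁺] = 0.08478
α₁ + 2α₂ = 1.0780
DIC = CA / (α₁ + 2α₂) = 2.13 / 1.0780 = 1.98 mmol/kg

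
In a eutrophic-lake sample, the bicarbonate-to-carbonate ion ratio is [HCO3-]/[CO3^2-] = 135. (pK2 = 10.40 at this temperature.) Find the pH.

pH = 8.27

From K2 = [H⁺][CO3^2-]/[HCO3-]:  pH = pK2 − log₁₀([HCO3-]/[CO3^2-])
log₁₀(135) = +2.130
pH = 10.40 − (+2.130) = 8.27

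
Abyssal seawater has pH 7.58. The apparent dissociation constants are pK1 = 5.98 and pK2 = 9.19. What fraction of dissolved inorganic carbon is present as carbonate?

α₂ = 1 / (1 + [H⁺]/K2 + [H⁺]²/(K1K2)) = 1 / (1 + 10^+1.61 + 10^+0.01)
   = 1 / (1 + 40.738 + 1.0233) = 1/42.761 = 0.02339

α₂ = 0.0234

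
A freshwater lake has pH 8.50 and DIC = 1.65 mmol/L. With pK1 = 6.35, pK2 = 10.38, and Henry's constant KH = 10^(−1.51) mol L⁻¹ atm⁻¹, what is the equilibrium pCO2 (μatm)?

α₀ = 1 / (1 + K1/[H⁺] + K1K2/[H⁺]²) = 1 / (1 + 10^+2.15 + 10^+0.27)
   = 1 / (1 + 141.25 + 1.8621) = 1/144.12 = 0.006939
[CO2*] = α₀ × DIC = 0.006939 × 1.65 = 0.01145 mmol/L = 11.45 μmol/L
pCO2 = [CO2*]/KH = 1.145×10^-5 / 3.090×10^-2 = 370 μatm

pCO2 = 370 μatm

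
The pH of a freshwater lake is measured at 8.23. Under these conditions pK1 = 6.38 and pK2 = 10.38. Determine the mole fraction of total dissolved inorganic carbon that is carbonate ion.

α₂ = 1 / (1 + [H⁺]/K2 + [H⁺]²/(K1K2)) = 1 / (1 + 10^+2.15 + 10^+0.30)
   = 1 / (1 + 141.25 + 1.9953) = 1/144.25 = 0.006932

α₂ = 0.00693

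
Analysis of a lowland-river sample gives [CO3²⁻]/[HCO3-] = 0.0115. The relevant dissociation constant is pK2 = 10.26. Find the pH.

pH = 8.32

From K2 = [H⁺][CO3²⁻]/[HCO3-]:  pH = pK2 + log₁₀([CO3²⁻]/[HCO3-])
log₁₀(0.0115) = -1.939
pH = 10.26 + (-1.939) = 8.32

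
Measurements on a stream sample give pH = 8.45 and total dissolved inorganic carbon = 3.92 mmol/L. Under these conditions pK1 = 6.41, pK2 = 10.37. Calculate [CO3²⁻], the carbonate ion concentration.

α₂ = 1 / (1 + [H⁺]/K2 + [H⁺]²/(K1K2)) = 1 / (1 + 10^+1.92 + 10^-0.12)
   = 1 / (1 + 83.176 + 0.75858) = 1/84.935 = 0.01177
[CO3²⁻] = α₂ × DIC = 0.01177 × 3.92 = 0.0462 mmol/L

[CO3²⁻] = 0.0462 mmol/L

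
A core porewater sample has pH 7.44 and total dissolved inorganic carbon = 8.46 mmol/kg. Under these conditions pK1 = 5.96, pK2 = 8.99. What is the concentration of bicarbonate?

α₁ = 1 / (1 + [H⁺]/K1 + K2/[H⁺]) = 1 / (1 + 10^-1.48 + 10^-1.55)
   = 1 / (1 + 0.033113 + 0.028184) = 1/1.0613 = 0.9422
[HCO3⁻] = α₁ × DIC = 0.9422 × 8.46 = 7.97 mmol/kg

[HCO3⁻] = 7.97 mmol/kg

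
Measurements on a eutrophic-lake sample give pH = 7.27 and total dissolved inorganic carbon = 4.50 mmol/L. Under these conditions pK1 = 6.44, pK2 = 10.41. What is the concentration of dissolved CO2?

α₀ = 1 / (1 + K1/[H⁺] + K1K2/[H⁺]²) = 1 / (1 + 10^+0.83 + 10^-2.31)
   = 1 / (1 + 6.7608 + 0.0048978) = 1/7.7657 = 0.1288
[CO2*] = α₀ × DIC = 0.1288 × 4.50 = 0.579 mmol/L

[CO2*] = 0.579 mmol/L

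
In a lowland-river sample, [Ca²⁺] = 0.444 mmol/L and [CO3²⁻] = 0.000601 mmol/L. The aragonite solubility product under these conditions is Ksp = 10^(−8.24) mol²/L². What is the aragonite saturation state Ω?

Ksp = 10^(−8.24) = 5.754×10^-9
Ω = [Ca²⁺][CO3²⁻]/Ksp = (0.444×10^-3)(0.000601×10^-3) / 5.754×10^-9 = 0.0464

Ω = 0.0464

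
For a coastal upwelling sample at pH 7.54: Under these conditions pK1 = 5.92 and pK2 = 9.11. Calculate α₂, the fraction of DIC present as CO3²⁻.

α₂ = 0.0256

α₂ = 1 / (1 + [H⁺]/K2 + [H⁺]²/(K1K2)) = 1 / (1 + 10^+1.57 + 10^-0.05)
   = 1 / (1 + 37.154 + 0.89125) = 1/39.045 = 0.02561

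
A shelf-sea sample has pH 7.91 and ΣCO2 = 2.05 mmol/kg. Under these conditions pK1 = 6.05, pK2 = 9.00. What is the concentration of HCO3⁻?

[HCO3⁻] = 1.87 mmol/kg

α₁ = 1 / (1 + [H⁺]/K1 + K2/[H⁺]) = 1 / (1 + 10^-1.86 + 10^-1.09)
   = 1 / (1 + 0.013804 + 0.081283) = 1/1.0951 = 0.9132
[HCO3⁻] = α₁ × DIC = 0.9132 × 2.05 = 1.87 mmol/kg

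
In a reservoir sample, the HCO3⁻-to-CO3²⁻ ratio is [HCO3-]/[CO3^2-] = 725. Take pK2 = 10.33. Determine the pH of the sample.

pH = 7.47

From K2 = [H⁺][CO3^2-]/[HCO3-]:  pH = pK2 − log₁₀([HCO3-]/[CO3^2-])
log₁₀(725) = +2.860
pH = 10.33 − (+2.860) = 7.47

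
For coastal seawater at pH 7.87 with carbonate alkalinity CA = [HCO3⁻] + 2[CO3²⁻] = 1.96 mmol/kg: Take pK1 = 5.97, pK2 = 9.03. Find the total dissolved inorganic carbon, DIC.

DIC = 1.86 mmol/kg

CA = [HCO3⁻] + 2[CO3²⁻] = (α₁ + 2α₂)·DIC
At pH 7.87: [H⁺]/K1 = 10^-1.90 = 0.012589, K2/[H⁺] = 10^-1.16 = 0.069183
α₁ = 1/(1 + 0.012589 + 0.069183) = 1/1.0818 = 0.9244; α₂ = α₁·K2/[H⁺] = 0.06395
α₁ + 2α₂ = 1.0523
DIC = CA / (α₁ + 2α₂) = 1.96 / 1.0523 = 1.86 mmol/kg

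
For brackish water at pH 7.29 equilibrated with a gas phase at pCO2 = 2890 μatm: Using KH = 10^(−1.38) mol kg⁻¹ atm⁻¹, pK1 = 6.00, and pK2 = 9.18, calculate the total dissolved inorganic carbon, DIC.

DIC = 2.50 mmol/kg

[CO2*] = KH · pCO2 = 10^(−1.38) × 2890×10^-6 = 1.205×10^-4 mol/kg
α₀ = 1/(1 + K1/[H⁺] + K1K2/[H⁺]²) = 1/(1 + 10^+1.29 + 10^-0.60) = 0.04819
DIC = [CO2*]/α₀ = 1.205×10^-4 / 0.04819 = 2.50 mmol/kg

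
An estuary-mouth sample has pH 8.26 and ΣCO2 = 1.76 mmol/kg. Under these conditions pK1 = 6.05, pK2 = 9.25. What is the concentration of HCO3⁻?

[HCO3⁻] = 1.59 mmol/kg

α₁ = 1 / (1 + [H⁺]/K1 + K2/[H⁺]) = 1 / (1 + 10^-2.21 + 10^-0.99)
   = 1 / (1 + 0.0061660 + 0.10233) = 1/1.1085 = 0.9021
[HCO3⁻] = α₁ × DIC = 0.9021 × 1.76 = 1.59 mmol/kg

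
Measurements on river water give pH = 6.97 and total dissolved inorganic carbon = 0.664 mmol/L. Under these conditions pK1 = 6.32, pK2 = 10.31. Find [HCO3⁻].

[HCO3⁻] = 0.542 mmol/L

α₁ = 1 / (1 + [H⁺]/K1 + K2/[H⁺]) = 1 / (1 + 10^-0.65 + 10^-3.34)
   = 1 / (1 + 0.22387 + 0.00045709) = 1/1.2243 = 0.8168
[HCO3⁻] = α₁ × DIC = 0.8168 × 0.664 = 0.542 mmol/L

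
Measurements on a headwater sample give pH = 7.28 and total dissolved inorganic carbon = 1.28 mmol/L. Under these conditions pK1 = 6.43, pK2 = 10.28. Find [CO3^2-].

[CO3²⁻] = 1.12 μmol/L

α₂ = 1 / (1 + [H⁺]/K2 + [H⁺]²/(K1K2)) = 1 / (1 + 10^+3.00 + 10^+2.15)
   = 1 / (1 + 1000.0 + 141.25) = 1/1142.3 = 0.0008755
[CO3²⁻] = α₂ × DIC = 0.0008755 × 1.28 = 0.00112 mmol/L = 1.12 μmol/L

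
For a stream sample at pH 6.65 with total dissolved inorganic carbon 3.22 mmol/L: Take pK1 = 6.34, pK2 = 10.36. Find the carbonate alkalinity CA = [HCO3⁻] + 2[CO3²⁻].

CA = [HCO3⁻] + 2[CO3²⁻] = (α₁ + 2α₂)·DIC
At pH 6.65: [H⁺]/K1 = 10^-0.31 = 0.48978, K2/[H⁺] = 10^-3.71 = 0.00019498
α₁ = 1/(1 + 0.48978 + 0.00019498) = 1/1.4900 = 0.6712; α₂ = α₁·K2/[H⁺] = 0.0001309
α₁ + 2α₂ = 0.6714
CA = 0.6714 × 3.22 = 2.16 mmol/L

CA = 2.16 mmol/L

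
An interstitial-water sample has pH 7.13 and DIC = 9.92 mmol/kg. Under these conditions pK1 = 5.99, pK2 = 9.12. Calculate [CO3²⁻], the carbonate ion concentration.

α₂ = 1 / (1 + [H⁺]/K2 + [H⁺]²/(K1K2)) = 1 / (1 + 10^+1.99 + 10^+0.85)
   = 1 / (1 + 97.724 + 7.0795) = 1/105.80 = 0.009452
[CO3²⁻] = α₂ × DIC = 0.009452 × 9.92 = 0.0938 mmol/kg

[CO3²⁻] = 0.0938 mmol/kg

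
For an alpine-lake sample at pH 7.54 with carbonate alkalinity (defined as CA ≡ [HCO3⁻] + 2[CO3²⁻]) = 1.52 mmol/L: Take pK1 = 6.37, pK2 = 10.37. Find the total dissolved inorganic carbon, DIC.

DIC = 1.62 mmol/L

CA = [HCO3⁻] + 2[CO3²⁻] = (α₁ + 2α₂)·DIC
At pH 7.54: [H⁺]/K1 = 10^-1.17 = 0.067608, K2/[H⁺] = 10^-2.83 = 0.0014791
α₁ = 1/(1 + 0.067608 + 0.0014791) = 1/1.0691 = 0.9354; α₂ = α₁·K2/[H⁺] = 0.001384
α₁ + 2α₂ = 0.9381
DIC = CA / (α₁ + 2α₂) = 1.52 / 0.9381 = 1.62 mmol/L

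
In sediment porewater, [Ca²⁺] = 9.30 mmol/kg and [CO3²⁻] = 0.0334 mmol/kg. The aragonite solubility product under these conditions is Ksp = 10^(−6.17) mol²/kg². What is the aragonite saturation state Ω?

Ω = 0.459

Ksp = 10^(−6.17) = 6.761×10^-7
Ω = [Ca²⁺][CO3²⁻]/Ksp = (9.30×10^-3)(0.0334×10^-3) / 6.761×10^-7 = 0.459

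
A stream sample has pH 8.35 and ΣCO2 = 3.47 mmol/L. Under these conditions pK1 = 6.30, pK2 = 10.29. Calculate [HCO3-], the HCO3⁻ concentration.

α₁ = 1 / (1 + [H⁺]/K1 + K2/[H⁺]) = 1 / (1 + 10^-2.05 + 10^-1.94)
   = 1 / (1 + 0.0089125 + 0.011482) = 1/1.0204 = 0.9800
[HCO3⁻] = α₁ × DIC = 0.9800 × 3.47 = 3.40 mmol/L

[HCO3⁻] = 3.40 mmol/L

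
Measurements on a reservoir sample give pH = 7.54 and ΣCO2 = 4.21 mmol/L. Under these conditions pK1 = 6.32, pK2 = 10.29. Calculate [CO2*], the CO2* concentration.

α₀ = 1 / (1 + K1/[H⁺] + K1K2/[H⁺]²) = 1 / (1 + 10^+1.22 + 10^-1.53)
   = 1 / (1 + 16.596 + 0.029512) = 1/17.625 = 0.05674
[CO2*] = α₀ × DIC = 0.05674 × 4.21 = 0.239 mmol/L

[CO2*] = 0.239 mmol/L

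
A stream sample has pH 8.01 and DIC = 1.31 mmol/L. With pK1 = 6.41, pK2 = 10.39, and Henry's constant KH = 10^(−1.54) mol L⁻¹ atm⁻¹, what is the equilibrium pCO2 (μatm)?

α₀ = 1 / (1 + K1/[H⁺] + K1K2/[H⁺]²) = 1 / (1 + 10^+1.60 + 10^-0.78)
   = 1 / (1 + 39.811 + 0.16596) = 1/40.977 = 0.02440
[CO2*] = α₀ × DIC = 0.02440 × 1.31 = 0.03197 mmol/L
pCO2 = [CO2*]/KH = 3.197×10^-5 / 2.884×10^-2 = 1110 μatm

pCO2 = 1110 μatm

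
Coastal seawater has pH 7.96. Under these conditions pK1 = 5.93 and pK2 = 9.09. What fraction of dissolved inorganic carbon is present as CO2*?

α₀ = 1 / (1 + K1/[H⁺] + K1K2/[H⁺]²) = 1 / (1 + 10^+2.03 + 10^+0.90)
   = 1 / (1 + 107.15 + 7.9433) = 1/116.10 = 0.008614

α₀ = 0.00861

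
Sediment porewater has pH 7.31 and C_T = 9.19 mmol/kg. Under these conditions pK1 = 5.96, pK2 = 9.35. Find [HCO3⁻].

[HCO3⁻] = 8.72 mmol/kg

α₁ = 1 / (1 + [H⁺]/K1 + K2/[H⁺]) = 1 / (1 + 10^-1.35 + 10^-2.04)
   = 1 / (1 + 0.044668 + 0.0091201) = 1/1.0538 = 0.9490
[HCO3⁻] = α₁ × DIC = 0.9490 × 9.19 = 8.72 mmol/kg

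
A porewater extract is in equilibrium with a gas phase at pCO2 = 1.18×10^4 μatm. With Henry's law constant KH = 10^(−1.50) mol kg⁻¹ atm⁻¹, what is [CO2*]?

KH = 10^(−1.50) = 3.162×10^-2 mol kg⁻¹ atm⁻¹
[CO2*] = KH · pCO2 = 3.162×10^-2 × 1.18×10^4×10^-6 atm = 3.73×10^-4 mol/kg

[CO2*] = 373 μmol/kg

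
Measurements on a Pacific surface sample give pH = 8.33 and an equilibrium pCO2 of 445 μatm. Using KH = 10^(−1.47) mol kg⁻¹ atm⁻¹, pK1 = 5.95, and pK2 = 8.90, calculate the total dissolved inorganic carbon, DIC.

DIC = 4.61 mmol/kg

[CO2*] = KH · pCO2 = 10^(−1.47) × 445×10^-6 = 1.508×10^-5 mol/kg
α₀ = 1/(1 + K1/[H⁺] + K1K2/[H⁺]²) = 1/(1 + 10^+2.38 + 10^+1.81) = 0.003274
DIC = [CO2*]/α₀ = 1.508×10^-5 / 0.003274 = 4.61 mmol/kg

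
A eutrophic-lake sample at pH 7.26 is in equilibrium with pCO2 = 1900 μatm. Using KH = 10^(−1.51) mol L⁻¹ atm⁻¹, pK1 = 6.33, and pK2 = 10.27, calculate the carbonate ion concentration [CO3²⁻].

[CO3²⁻] = 0.488 μmol/L

[CO2*] = KH · pCO2 = 10^(−1.51) × 1900×10^-6 = 5.872×10^-5 mol/L
α₀ = 1/(1 + K1/[H⁺] + K1K2/[H⁺]²) = 1/(1 + 10^+0.93 + 10^-2.08) = 0.1050
DIC = [CO2*]/α₀ = 5.872×10^-5 / 0.1050 = 0.5590 mmol/L
[CO3²⁻] = α₂·DIC; α₂ = 0.0008737, so [CO3²⁻] = 0.0008737 × 0.5590 = 0.000488 mmol/L = 0.488 μmol/L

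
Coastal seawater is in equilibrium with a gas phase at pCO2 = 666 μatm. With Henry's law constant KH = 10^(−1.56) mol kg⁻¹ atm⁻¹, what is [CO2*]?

KH = 10^(−1.56) = 2.754×10^-2 mol kg⁻¹ atm⁻¹
[CO2*] = KH · pCO2 = 2.754×10^-2 × 666×10^-6 atm = 1.83×10^-5 mol/kg

[CO2*] = 18.3 μmol/kg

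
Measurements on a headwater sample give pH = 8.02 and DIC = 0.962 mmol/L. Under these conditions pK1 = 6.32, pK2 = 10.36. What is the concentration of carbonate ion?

[CO3²⁻] = 4.29 μmol/L

α₂ = 1 / (1 + [H⁺]/K2 + [H⁺]²/(K1K2)) = 1 / (1 + 10^+2.34 + 10^+0.64)
   = 1 / (1 + 218.78 + 4.3652) = 1/224.14 = 0.004461
[CO3²⁻] = α₂ × DIC = 0.004461 × 0.962 = 0.00429 mmol/L = 4.29 μmol/L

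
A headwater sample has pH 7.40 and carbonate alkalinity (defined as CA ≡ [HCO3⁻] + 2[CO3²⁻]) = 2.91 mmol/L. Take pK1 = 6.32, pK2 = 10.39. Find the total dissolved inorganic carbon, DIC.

DIC = 3.15 mmol/L

CA = [HCO3⁻] + 2[CO3²⁻] = (α₁ + 2α₂)·DIC
At pH 7.40: [H⁺]/K1 = 10^-1.08 = 0.083176, K2/[H⁺] = 10^-2.99 = 0.0010233
α₁ = 1/(1 + 0.083176 + 0.0010233) = 1/1.0842 = 0.9223; α₂ = α₁·K2/[H⁺] = 0.0009438
α₁ + 2α₂ = 0.9242
DIC = CA / (α₁ + 2α₂) = 2.91 / 0.9242 = 3.15 mmol/L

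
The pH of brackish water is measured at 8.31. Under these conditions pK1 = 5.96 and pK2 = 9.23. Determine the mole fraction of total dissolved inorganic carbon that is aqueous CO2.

α₀ = 1 / (1 + K1/[H⁺] + K1K2/[H⁺]²) = 1 / (1 + 10^+2.35 + 10^+1.43)
   = 1 / (1 + 223.87 + 26.915) = 1/251.79 = 0.003972

α₀ = 0.00397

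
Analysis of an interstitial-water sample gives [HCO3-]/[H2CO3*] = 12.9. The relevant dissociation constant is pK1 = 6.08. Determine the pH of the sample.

From K1 = [H⁺][HCO3-]/[H2CO3*]:  pH = pK1 + log₁₀([HCO3-]/[H2CO3*])
log₁₀(12.9) = +1.111
pH = 6.08 + (+1.111) = 7.19

pH = 7.19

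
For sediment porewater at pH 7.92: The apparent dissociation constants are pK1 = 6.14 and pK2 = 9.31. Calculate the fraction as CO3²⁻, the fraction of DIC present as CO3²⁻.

α₂ = 1 / (1 + [H⁺]/K2 + [H⁺]²/(K1K2)) = 1 / (1 + 10^+1.39 + 10^-0.39)
   = 1 / (1 + 24.547 + 0.40738) = 1/25.954 = 0.03853

α₂ = 0.0385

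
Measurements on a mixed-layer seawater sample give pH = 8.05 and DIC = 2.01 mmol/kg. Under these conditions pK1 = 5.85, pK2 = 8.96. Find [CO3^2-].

[CO3²⁻] = 0.219 mmol/kg

α₂ = 1 / (1 + [H⁺]/K2 + [H⁺]²/(K1K2)) = 1 / (1 + 10^+0.91 + 10^-1.29)
   = 1 / (1 + 8.1283 + 0.051286) = 1/9.1796 = 0.1089
[CO3²⁻] = α₂ × DIC = 0.1089 × 2.01 = 0.219 mmol/kg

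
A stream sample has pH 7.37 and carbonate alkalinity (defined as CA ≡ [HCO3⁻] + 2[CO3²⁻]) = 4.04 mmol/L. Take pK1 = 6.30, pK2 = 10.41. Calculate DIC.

CA = [HCO3⁻] + 2[CO3²⁻] = (α₁ + 2α₂)·DIC
At pH 7.37: [H⁺]/K1 = 10^-1.07 = 0.085114, K2/[H⁺] = 10^-3.04 = 0.00091201
α₁ = 1/(1 + 0.085114 + 0.00091201) = 1/1.0860 = 0.9208; α₂ = α₁·K2/[H⁺] = 0.0008398
α₁ + 2α₂ = 0.9225
DIC = CA / (α₁ + 2α₂) = 4.04 / 0.9225 = 4.38 mmol/L

DIC = 4.38 mmol/L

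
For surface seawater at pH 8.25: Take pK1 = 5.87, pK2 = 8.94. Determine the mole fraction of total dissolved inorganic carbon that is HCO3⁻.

α₁ = 1 / (1 + [H⁺]/K1 + K2/[H⁺]) = 1 / (1 + 10^-2.38 + 10^-0.69)
   = 1 / (1 + 0.0041687 + 0.20417) = 1/1.2083 = 0.8276

α₁ = 0.828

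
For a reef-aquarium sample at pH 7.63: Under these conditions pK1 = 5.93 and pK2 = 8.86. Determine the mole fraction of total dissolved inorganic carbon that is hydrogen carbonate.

α₁ = 0.927

α₁ = 1 / (1 + [H⁺]/K1 + K2/[H⁺]) = 1 / (1 + 10^-1.70 + 10^-1.23)
   = 1 / (1 + 0.019953 + 0.058884) = 1/1.0788 = 0.9269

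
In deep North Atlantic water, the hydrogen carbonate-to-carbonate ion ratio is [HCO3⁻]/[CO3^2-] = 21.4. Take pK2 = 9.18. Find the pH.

From K2 = [H⁺][CO3^2-]/[HCO3⁻]:  pH = pK2 − log₁₀([HCO3⁻]/[CO3^2-])
log₁₀(21.4) = +1.330
pH = 9.18 − (+1.330) = 7.85

pH = 7.85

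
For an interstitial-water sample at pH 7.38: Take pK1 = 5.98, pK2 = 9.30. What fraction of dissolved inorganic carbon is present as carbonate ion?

α₂ = 1 / (1 + [H⁺]/K2 + [H⁺]²/(K1K2)) = 1 / (1 + 10^+1.92 + 10^+0.52)
   = 1 / (1 + 83.176 + 3.3113) = 1/87.488 = 0.01143

α₂ = 0.0114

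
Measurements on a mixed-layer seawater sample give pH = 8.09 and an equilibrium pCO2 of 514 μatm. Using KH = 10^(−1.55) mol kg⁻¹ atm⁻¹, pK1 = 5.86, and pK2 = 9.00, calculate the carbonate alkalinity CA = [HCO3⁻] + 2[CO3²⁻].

[CO2*] = KH · pCO2 = 10^(−1.55) × 514×10^-6 = 1.449×10^-5 mol/kg
α₀ = 1/(1 + K1/[H⁺] + K1K2/[H⁺]²) = 1/(1 + 10^+2.23 + 10^+1.32) = 0.005216
DIC = [CO2*]/α₀ = 1.449×10^-5 / 0.005216 = 2.777 mmol/kg
CA = (α₁ + 2α₂)·DIC = (0.8858 + 2×0.1090) × 2.777 = 3.07 mmol/kg

CA = 3.07 mmol/kg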